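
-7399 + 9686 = 2287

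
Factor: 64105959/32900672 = 2^(-6)*3^1*7^(-1)*23^(-1)*31^(-1)*103^(-1)*317^1*67409^1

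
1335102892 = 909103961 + 425998931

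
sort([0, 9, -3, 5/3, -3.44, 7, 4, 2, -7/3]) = [-3.44, -3, -7/3, 0, 5/3, 2, 4, 7, 9]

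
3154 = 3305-151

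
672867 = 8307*81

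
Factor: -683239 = -1 * 47^1 * 14537^1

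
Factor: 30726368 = 2^5*960199^1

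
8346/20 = 4173/10 = 417.30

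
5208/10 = 520 + 4/5 = 520.80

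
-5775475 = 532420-6307895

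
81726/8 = 40863/4 = 10215.75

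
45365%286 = 177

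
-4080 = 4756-8836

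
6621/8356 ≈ 0.792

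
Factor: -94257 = -1*3^3*3491^1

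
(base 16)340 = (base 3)1010211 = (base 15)3a7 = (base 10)832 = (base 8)1500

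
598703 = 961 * 623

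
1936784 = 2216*874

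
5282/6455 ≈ 0.818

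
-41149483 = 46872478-88021961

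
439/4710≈0.0932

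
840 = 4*210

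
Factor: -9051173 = -1*2693^1*3361^1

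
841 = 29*29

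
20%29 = 20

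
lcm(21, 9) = 63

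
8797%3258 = 2281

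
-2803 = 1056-3859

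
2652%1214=224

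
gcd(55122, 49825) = 1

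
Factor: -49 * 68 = -1 * 2^2 * 7^2 * 17^1 = -3332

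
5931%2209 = 1513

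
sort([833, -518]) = [-518, 833]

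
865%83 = 35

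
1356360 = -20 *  (-67818)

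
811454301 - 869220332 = -57766031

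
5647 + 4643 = 10290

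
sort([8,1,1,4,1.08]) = [1,1,1.08,4,8]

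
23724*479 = 11363796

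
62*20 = 1240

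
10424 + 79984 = 90408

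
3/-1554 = -1/518 ≈ -0.00193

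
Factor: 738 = 2^1*3^2*41^1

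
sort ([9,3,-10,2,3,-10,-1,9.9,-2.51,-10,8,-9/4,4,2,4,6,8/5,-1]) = [-10,-10,-10,-2.51,-9/4,-1,-1,8/5,2,2,3,3,4,4,6,8,9,9.9]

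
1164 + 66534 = 67698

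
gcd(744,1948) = 4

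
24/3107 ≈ 0.00772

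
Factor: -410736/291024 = -1 * 3^(-1) * 47^(-1) * 199^1 = -199/141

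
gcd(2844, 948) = 948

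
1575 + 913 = 2488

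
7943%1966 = 79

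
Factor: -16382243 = -1*317^1*51679^1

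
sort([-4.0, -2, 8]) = [-4.0, -2, 8]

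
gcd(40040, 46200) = 3080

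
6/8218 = 3/4109 ≈ 0.000730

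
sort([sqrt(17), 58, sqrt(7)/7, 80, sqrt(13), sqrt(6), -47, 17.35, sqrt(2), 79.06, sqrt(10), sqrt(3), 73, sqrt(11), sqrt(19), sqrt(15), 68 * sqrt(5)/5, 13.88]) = [-47, sqrt(7)/7, sqrt(2), sqrt(3), sqrt(6), sqrt(10), sqrt(11), sqrt(13), sqrt(15), sqrt(17), sqrt(19), 13.88, 17.35, 68 * sqrt(5)/5, 58, 73, 79.06, 80]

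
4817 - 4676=141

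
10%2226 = 10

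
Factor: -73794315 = -1 * 3^1 * 5^1 * 7^1 * 702803^1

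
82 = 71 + 11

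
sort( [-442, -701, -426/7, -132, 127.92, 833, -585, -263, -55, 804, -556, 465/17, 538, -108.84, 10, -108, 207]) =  [-701, -585, -556, -442, -263, -132, -108.84, -108, -426/7, -55, 10, 465/17, 127.92, 207, 538, 804, 833]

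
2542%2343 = 199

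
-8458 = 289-8747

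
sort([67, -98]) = [-98, 67]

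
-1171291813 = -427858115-743433698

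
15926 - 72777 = -56851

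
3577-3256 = 321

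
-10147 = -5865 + -4282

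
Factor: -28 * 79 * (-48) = 2^6 * 3^1 * 7^1 * 79^1 = 106176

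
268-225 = 43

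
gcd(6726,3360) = 6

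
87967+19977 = 107944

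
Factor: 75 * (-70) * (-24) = 2^4 * 3^2 * 5^3 * 7^1 = 126000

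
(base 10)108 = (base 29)3l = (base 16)6c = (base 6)300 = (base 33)39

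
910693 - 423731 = 486962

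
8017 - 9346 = -1329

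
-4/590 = -2/295 ≈ -0.00678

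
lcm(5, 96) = 480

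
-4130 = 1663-5793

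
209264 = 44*4756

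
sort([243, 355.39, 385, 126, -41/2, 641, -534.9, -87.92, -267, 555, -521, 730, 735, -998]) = [-998, -534.9, -521, -267, -87.92, -41/2, 126, 243, 355.39, 385, 555, 641, 730, 735]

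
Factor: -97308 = -1*2^2*3^3*17^1*53^1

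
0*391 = 0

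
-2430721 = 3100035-5530756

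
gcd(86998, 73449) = 1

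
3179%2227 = 952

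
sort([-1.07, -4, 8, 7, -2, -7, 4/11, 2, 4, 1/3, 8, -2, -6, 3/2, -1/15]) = [-7, -6, -4, -2, -2, -1.07, -1/15, 1/3, 4/11, 3/2, 2, 4, 7, 8, 8]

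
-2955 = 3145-6100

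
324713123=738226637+-413513514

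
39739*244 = 9696316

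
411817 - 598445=-186628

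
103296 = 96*1076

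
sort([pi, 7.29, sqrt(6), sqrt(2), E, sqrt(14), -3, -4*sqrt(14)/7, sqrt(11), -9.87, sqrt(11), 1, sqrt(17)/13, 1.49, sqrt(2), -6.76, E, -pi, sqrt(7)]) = [-9.87, -6.76, -pi, -3, -4*sqrt(14)/7, sqrt(17)/13, 1, sqrt(2), sqrt(2), 1.49, sqrt(6), sqrt(7), E, E, pi, sqrt(11), sqrt(11), sqrt(14), 7.29]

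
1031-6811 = -5780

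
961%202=153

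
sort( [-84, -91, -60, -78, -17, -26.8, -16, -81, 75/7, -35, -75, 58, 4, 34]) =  [-91, -84, -81, -78, -75, -60, -35, -26.8, -17, -16, 4, 75/7, 34, 58]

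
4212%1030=92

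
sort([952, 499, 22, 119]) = [22, 119, 499, 952]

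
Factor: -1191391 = -1 * 61^1 * 19531^1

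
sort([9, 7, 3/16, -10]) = [-10, 3/16, 7, 9]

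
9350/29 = 322+12/29 ≈ 322.41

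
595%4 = 3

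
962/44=21 + 19/22 ≈ 21.86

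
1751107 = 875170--875937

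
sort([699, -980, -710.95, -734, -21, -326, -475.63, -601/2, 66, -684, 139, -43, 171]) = [-980, -734, -710.95, -684, -475.63, -326, -601/2, -43, -21, 66, 139, 171, 699]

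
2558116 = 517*4948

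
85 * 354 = 30090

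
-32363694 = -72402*447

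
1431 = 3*477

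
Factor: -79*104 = -1*2^3*13^1*79^1 = -8216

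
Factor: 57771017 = 349^1*165533^1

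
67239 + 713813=781052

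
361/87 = 4 + 13/87 ≈ 4.15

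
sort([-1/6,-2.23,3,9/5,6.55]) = [-2.23,-1/6,9/5,3,6.55]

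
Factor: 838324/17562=2^1*3^(-1)*2927^(-1)*209581^1=419162/8781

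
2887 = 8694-5807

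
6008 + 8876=14884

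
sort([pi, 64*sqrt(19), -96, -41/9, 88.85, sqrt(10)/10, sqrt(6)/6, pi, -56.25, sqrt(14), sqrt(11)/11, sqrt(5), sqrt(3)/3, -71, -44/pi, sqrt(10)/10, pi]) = [-96, -71, -56.25, -44/pi, -41/9, sqrt(11)/11, sqrt(10)/10, sqrt(10)/10, sqrt(6)/6, sqrt(3)/3, sqrt(5), pi, pi, pi, sqrt(14), 88.85, 64*sqrt(19)]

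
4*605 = 2420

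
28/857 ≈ 0.0327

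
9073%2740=853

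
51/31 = 1 + 20/31 ≈ 1.65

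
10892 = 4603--6289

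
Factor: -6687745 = -1 * 5^1 * 79^1 * 16931^1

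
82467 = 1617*51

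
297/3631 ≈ 0.0818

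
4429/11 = 402 + 7/11 ≈ 402.64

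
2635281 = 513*5137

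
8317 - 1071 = 7246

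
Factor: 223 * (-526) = -1 * 2^1 * 223^1 * 263^1 = -117298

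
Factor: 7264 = 2^5*227^1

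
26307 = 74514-48207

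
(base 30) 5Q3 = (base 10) 5283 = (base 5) 132113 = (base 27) 76I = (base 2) 1010010100011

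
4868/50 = 2434/25 = 97.36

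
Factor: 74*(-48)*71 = -1*2^5*3^1*37^1*71^1 = -252192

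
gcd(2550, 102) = 102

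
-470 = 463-933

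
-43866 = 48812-92678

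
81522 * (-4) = -326088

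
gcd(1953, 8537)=1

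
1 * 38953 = 38953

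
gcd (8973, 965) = 1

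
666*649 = 432234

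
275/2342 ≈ 0.117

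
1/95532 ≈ 0.0000105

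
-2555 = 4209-6764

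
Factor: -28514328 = -1*2^3*3^1*61^1*19477^1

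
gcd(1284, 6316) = 4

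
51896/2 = 25948 = 25948.00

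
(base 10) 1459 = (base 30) 1ij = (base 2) 10110110011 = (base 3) 2000001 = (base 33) 1b7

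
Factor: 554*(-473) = -1*2^1*11^1*43^1*277^1 = -262042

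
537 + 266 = 803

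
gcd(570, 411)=3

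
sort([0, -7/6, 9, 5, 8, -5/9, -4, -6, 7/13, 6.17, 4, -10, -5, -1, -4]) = [-10, -6, -5, -4, -4, -7/6, -1, -5/9, 0, 7/13, 4, 5, 6.17, 8, 9]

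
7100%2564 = 1972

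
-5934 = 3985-9919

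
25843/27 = 957+4/27 ≈ 957.15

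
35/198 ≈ 0.177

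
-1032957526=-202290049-830667477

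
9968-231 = 9737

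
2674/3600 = 1337/1800 ≈ 0.743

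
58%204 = 58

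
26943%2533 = 1613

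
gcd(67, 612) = 1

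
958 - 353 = 605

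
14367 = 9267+5100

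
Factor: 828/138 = 2^1 * 3^1 = 6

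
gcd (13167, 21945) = 4389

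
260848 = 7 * 37264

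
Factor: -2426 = -1*2^1*1213^1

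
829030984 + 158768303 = 987799287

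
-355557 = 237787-593344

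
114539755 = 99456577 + 15083178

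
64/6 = 32/3 ≈ 10.67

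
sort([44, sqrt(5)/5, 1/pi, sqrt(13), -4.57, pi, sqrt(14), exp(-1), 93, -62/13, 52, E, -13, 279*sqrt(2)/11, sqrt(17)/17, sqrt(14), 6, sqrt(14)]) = [-13, -62/13, -4.57, sqrt(17)/17, 1/pi, exp(-1), sqrt(5)/5, E, pi, sqrt(13), sqrt(14), sqrt(14), sqrt(14), 6, 279*sqrt(2)/11, 44, 52, 93]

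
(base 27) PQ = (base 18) 22H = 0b1010111101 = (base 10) 701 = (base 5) 10301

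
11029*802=8845258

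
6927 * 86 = 595722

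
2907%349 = 115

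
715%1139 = 715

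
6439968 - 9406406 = -2966438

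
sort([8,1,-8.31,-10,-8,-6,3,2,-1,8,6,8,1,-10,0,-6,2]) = [-10,-10,-8.31,-8,-6,-6,-1,0,1,1,2,2,3,6,8,8,8]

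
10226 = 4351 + 5875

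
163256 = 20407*8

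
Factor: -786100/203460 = -1*3^(-1)*5^1*7^1*1123^1*3391^(-1) = -39305/10173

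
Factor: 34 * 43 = 2^1 * 17^1 * 43^1 = 1462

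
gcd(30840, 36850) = 10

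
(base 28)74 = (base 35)5p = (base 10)200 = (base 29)6q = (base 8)310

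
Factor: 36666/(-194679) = -1 * 2^1 * 3^1 * 7^1 * 223^(-1) = -42/223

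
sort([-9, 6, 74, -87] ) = [-87, -9, 6, 74] 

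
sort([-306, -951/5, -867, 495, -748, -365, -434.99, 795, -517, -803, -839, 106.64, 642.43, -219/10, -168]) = [-867, -839, -803, -748, -517, -434.99, -365, -306, -951/5, -168, -219/10, 106.64, 495, 642.43, 795]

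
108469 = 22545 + 85924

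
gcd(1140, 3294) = 6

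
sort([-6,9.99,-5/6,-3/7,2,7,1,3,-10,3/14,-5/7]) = [-10,-6,-5/6,-5/7,-3/7,3/14,1,2,3,7,9.99]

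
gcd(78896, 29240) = 8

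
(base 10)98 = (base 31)35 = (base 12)82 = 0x62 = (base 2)1100010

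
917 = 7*131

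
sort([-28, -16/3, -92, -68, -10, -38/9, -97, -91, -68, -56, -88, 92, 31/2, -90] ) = [-97, -92, -91, -90, -88, -68, -68, -56, -28, -10, -16/3, -38/9, 31/2, 92] 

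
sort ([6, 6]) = [6, 6]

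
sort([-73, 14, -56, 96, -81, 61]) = [-81, -73, -56, 14, 61, 96]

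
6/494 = 3/247 ≈ 0.0121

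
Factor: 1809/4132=2^(-2)*3^3*67^1*1033^(-1)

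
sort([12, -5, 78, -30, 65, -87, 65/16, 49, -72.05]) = [-87, -72.05, -30, -5, 65/16, 12, 49, 65, 78]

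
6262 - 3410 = 2852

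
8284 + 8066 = 16350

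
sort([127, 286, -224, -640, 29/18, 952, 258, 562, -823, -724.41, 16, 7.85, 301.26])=[-823, -724.41, -640, -224, 29/18, 7.85, 16, 127, 258, 286, 301.26, 562, 952]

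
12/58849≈0.000204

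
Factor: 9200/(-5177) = -1 * 2^4 * 5^2 * 23^1 * 31^(-1) * 167^(-1)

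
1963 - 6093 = -4130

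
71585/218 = 328 + 81/218 ≈ 328.37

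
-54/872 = -27/436 ≈ -0.0619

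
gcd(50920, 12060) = 1340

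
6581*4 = 26324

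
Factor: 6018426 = 2^1*3^2*257^1*1301^1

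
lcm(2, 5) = 10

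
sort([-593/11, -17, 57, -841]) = [-841, -593/11, -17, 57]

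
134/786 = 67/393 ≈ 0.170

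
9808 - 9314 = 494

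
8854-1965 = 6889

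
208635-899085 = -690450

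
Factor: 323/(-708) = -1*2^(-2)*3^(-1)*17^1*19^1*59^(-1)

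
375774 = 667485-291711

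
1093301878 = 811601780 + 281700098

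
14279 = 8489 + 5790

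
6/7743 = 2/2581 ≈ 0.000775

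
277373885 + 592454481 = 869828366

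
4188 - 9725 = -5537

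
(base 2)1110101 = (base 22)57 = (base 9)140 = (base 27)49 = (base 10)117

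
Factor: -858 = -1*2^1*3^1*11^1*13^1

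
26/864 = 13/432 ≈ 0.0301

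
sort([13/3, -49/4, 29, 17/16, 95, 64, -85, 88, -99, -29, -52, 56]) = [-99, -85, -52, -29, -49/4, 17/16, 13/3, 29, 56, 64, 88, 95]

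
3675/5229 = 175/249 ≈ 0.703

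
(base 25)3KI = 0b100101011001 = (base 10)2393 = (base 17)84D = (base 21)58K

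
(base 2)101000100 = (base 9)400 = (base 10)324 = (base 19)h1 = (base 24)dc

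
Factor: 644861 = 7^1*17^1*5419^1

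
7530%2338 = 516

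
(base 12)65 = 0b1001101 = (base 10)77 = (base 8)115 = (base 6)205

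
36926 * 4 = 147704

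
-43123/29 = -1487 = -1487.00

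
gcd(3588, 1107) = 3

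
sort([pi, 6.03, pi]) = [pi, pi, 6.03]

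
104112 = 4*26028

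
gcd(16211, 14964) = 1247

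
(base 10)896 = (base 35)pl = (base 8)1600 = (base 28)140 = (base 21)20e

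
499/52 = 9 + 31/52 ≈ 9.60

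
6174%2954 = 266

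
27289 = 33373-6084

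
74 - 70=4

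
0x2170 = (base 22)hf2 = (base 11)6482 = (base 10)8560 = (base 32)8bg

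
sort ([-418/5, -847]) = [-847, -418/5]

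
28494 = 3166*9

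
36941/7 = 5277+2/7 ≈ 5277.29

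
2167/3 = 722 + 1/3≈722.33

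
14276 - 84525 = -70249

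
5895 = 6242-347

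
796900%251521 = 42337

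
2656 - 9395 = -6739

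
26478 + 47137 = 73615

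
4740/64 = 1185/16 ≈ 74.06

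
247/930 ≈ 0.266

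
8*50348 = 402784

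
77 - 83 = -6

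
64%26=12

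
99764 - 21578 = 78186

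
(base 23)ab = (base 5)1431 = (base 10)241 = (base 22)al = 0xf1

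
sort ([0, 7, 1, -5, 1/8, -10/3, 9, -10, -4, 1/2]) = [-10, -5, -4, -10/3, 0, 1/8, 1/2, 1, 7, 9]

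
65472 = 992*66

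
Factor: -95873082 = -1 * 2^1 * 3^1 * 15978847^1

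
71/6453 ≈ 0.0110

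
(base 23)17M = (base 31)MU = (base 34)KW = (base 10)712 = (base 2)1011001000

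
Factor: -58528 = -1*2^5*31^1*59^1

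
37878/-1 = -37878 = -37878.00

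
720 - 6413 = -5693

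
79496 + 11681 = 91177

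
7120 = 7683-563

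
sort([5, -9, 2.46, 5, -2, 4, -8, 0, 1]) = [-9, -8, -2, 0, 1, 2.46, 4, 5, 5]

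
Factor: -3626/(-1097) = 2^1 * 7^2 * 37^1 * 1097^(-1)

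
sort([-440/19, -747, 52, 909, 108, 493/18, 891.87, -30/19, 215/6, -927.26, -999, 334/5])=[-999, -927.26, -747, -440/19, -30/19, 493/18, 215/6, 52, 334/5, 108, 891.87, 909]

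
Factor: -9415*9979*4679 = -1*5^1*7^1*17^1*269^1*587^1*4679^1 = -439602741515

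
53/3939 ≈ 0.0135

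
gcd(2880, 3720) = 120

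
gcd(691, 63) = 1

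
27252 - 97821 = -70569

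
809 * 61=49349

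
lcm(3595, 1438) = 7190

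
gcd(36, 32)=4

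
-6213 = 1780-7993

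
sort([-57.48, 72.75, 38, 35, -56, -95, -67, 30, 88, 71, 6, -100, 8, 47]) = [-100, -95, -67, -57.48, -56, 6, 8, 30, 35, 38, 47, 71, 72.75, 88]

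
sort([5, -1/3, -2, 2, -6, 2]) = [-6, -2, -1/3, 2, 2, 5]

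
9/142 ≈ 0.0634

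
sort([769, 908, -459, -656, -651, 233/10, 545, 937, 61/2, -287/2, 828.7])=[-656, -651, -459, -287/2, 233/10, 61/2, 545, 769, 828.7, 908, 937]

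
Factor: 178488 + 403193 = 59^1 * 9859^1 = 581681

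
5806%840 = 766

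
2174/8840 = 1087/4420 ≈ 0.246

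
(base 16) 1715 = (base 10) 5909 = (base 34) 53r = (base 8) 13425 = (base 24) a65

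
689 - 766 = -77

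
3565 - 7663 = -4098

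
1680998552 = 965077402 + 715921150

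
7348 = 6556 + 792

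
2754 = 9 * 306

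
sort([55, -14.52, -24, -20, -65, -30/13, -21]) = [-65, -24, -21, -20, -14.52, -30/13, 55]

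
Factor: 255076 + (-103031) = 5^1*47^1*647^1 = 152045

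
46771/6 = 7795 + 1/6 ≈ 7795.17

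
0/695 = 0 = 0.00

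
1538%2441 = 1538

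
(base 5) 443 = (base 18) 6f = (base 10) 123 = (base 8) 173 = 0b1111011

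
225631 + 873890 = 1099521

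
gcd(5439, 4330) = 1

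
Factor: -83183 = -1*193^1*431^1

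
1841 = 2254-413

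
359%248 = 111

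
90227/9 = 10025 + 2/9 ≈ 10025.22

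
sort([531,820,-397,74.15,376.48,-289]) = [-397,-289,74.15,376.48,531,820]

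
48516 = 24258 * 2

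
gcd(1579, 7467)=1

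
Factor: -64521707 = -1 * 73^1 * 89^1 * 9931^1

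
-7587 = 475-8062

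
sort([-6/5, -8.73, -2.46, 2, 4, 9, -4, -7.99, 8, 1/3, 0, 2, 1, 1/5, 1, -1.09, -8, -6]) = [-8.73, -8, -7.99, -6, -4, -2.46, -6/5, -1.09, 0, 1/5, 1/3, 1, 1, 2, 2, 4, 8, 9]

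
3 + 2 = 5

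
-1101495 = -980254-121241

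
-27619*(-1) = 27619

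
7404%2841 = 1722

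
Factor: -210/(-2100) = 2^(-1)*5^(-1) = 1/10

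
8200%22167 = 8200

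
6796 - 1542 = 5254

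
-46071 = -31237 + -14834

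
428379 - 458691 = -30312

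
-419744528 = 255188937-674933465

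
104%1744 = 104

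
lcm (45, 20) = 180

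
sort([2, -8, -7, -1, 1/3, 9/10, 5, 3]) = [-8, -7, -1, 1/3, 9/10, 2, 3, 5]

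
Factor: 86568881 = 7^1 * 919^1 * 13457^1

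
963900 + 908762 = 1872662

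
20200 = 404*50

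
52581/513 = 102 + 85/171 ≈ 102.50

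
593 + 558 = 1151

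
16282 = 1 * 16282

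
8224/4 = 2056 = 2056.00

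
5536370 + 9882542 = 15418912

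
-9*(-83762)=753858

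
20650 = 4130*5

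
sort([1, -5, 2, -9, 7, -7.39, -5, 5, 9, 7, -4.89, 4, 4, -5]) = [-9, -7.39, -5, -5, -5, -4.89, 1, 2, 4, 4, 5, 7, 7, 9]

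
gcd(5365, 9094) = 1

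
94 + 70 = 164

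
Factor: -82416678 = -1 * 2^1 * 3^1 * 13736113^1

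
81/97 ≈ 0.835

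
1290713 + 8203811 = 9494524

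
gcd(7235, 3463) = 1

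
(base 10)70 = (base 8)106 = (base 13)55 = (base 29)2c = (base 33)24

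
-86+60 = -26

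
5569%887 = 247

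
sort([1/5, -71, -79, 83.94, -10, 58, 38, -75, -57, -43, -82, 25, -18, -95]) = [-95, -82, -79, -75, -71, -57, -43, -18, -10, 1/5, 25, 38, 58, 83.94]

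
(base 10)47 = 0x2f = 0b101111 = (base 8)57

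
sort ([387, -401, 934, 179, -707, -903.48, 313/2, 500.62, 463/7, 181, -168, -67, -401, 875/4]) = [-903.48, -707, -401, -401, -168, -67, 463/7, 313/2, 179, 181, 875/4, 387, 500.62, 934]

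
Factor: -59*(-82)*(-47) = -1*2^1*41^1*47^1*59^1 = -227386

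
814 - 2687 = -1873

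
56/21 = 8/3 ≈ 2.67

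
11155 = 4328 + 6827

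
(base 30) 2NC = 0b100111000110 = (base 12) 1546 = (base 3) 10102200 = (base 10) 2502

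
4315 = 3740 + 575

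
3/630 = 1/210 ≈ 0.00476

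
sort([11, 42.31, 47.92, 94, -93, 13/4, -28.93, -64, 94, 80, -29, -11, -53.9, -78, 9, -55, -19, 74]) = [-93, -78, -64, -55, -53.9, -29, -28.93, -19, -11, 13/4, 9, 11, 42.31, 47.92, 74, 80, 94, 94]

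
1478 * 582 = 860196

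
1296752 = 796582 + 500170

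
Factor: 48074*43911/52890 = 3^1*5^ (-1)*7^1*13^1*17^1*43^1 = 199563/5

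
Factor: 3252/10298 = 2^1 * 3^1 * 19^(-1) = 6/19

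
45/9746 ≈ 0.00462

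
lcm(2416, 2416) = 2416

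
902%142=50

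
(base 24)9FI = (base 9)7560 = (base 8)12672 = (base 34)4RK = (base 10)5562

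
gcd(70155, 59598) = 9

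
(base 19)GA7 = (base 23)B6G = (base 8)13525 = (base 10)5973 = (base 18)107F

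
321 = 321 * 1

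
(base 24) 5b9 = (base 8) 6121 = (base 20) 7hd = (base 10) 3153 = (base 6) 22333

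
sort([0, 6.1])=[0, 6.1]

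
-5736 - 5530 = -11266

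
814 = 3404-2590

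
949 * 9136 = 8670064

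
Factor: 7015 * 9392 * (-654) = -1 * 2^5 * 3^1 * 5^1 * 23^1 * 61^1 * 109^1 * 587^1 = -43088711520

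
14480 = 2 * 7240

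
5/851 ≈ 0.00588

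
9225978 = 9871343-645365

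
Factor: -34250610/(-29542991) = 2^1 * 3^1 * 5^1 * 17^(-1) * 509^1 * 719^(-1) * 2243^1 * 2417^(-1)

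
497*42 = 20874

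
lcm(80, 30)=240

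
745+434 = 1179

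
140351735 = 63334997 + 77016738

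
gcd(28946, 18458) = 2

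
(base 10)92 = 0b1011100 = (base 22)44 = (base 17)57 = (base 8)134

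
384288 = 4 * 96072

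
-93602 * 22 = -2059244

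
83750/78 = 41875/39 ≈ 1073.72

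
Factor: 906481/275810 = 2^(-1)*5^(-1)*27581^(-1)*906481^1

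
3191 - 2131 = 1060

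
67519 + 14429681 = 14497200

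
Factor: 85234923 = 3^5 * 17^1 * 47^1 * 439^1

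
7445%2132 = 1049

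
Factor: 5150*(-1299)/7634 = -1*3^1*5^2*11^(-1)*103^1*347^(-1)*433^1 = -3344925/3817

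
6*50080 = 300480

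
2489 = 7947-5458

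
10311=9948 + 363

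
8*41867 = 334936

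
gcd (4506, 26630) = 2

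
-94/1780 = -47/890 ≈ -0.0528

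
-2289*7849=-17966361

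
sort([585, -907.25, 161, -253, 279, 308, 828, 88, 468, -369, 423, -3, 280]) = [-907.25, -369, -253, -3, 88, 161, 279, 280, 308, 423, 468, 585, 828]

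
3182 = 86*37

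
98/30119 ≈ 0.00325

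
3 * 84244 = 252732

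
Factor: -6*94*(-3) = 2^2*3^2*47^1 = 1692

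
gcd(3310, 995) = 5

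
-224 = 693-917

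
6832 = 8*854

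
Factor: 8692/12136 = 2^(-1)*37^(-1)*53^1 = 53/74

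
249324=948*263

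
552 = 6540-5988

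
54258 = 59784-5526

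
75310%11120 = 8590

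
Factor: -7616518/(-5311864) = 2^(-2) * 7^1 * 13^1 * 41849^1 * 663983^(-1) = 3808259/2655932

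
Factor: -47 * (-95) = 5^1 * 19^1 * 47^1 = 4465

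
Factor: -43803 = -1*3^2*31^1*157^1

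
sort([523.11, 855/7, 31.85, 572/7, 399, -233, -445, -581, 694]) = [-581, -445, -233, 31.85, 572/7, 855/7, 399, 523.11, 694]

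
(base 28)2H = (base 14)53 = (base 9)81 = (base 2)1001001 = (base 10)73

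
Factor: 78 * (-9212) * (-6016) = 2^10 * 3^1 * 7^2 * 13^1 * 47^2 = 4322712576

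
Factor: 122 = 2^1*61^1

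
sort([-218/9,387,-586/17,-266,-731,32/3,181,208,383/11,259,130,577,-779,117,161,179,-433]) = [-779,-731,-433,-266,-586/17,-218/9,32/3,383/11,117,130,161,179,181,208,259,387,577]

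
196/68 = 49/17 ≈ 2.88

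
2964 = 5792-2828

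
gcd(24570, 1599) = 39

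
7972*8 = 63776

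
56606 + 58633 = 115239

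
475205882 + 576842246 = 1052048128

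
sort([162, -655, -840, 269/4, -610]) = [-840, -655, -610, 269/4, 162]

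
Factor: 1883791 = 7^1*13^1*127^1*163^1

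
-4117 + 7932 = 3815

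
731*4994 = 3650614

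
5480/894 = 6 + 58/447 ≈ 6.13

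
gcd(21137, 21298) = 23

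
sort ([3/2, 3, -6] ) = [-6, 3/2, 3] 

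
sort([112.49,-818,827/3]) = [-818,112.49,827/3]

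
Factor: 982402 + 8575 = 13^1*31^1*2459^1 = 990977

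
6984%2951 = 1082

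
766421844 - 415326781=351095063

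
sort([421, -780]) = [-780, 421]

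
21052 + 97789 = 118841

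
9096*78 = 709488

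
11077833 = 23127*479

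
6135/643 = 9 + 348/643 ≈ 9.54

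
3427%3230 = 197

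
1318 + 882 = 2200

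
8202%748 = 722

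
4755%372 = 291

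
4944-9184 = -4240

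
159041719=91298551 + 67743168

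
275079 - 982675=-707596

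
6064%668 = 52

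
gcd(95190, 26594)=2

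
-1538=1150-2688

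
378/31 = 12 + 6/31 ≈ 12.19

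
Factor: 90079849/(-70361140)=-1*2^(-2)*5^(-1)*23^(-1)*157^1*152959^(-1)*573757^1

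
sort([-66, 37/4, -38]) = [-66, -38, 37/4]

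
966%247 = 225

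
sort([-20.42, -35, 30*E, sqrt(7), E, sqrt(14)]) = [-35, -20.42, sqrt(7), E, sqrt(14), 30*E]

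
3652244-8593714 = -4941470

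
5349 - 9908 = -4559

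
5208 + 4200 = 9408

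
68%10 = 8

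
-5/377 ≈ -0.0133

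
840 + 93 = 933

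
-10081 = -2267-7814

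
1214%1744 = 1214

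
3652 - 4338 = -686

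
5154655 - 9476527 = -4321872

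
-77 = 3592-3669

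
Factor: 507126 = 2^1*3^1*84521^1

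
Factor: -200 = -1 * 2^3 * 5^2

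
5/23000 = 1/4600 ≈ 0.000217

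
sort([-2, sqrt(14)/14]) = [-2, sqrt(14)/14]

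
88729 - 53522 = 35207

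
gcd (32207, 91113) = 1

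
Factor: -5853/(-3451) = 3^1*7^(-1)*17^(-1)*29^(-1)*1951^1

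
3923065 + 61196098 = 65119163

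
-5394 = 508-5902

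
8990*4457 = 40068430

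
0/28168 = 0 = 0.00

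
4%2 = 0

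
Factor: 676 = 2^2*13^2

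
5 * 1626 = 8130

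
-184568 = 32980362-33164930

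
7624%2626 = 2372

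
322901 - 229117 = 93784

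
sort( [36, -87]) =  [-87, 36]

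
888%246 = 150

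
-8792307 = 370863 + -9163170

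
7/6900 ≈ 0.00101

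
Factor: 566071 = 11^1*51461^1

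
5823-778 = 5045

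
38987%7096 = 3507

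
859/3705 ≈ 0.232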